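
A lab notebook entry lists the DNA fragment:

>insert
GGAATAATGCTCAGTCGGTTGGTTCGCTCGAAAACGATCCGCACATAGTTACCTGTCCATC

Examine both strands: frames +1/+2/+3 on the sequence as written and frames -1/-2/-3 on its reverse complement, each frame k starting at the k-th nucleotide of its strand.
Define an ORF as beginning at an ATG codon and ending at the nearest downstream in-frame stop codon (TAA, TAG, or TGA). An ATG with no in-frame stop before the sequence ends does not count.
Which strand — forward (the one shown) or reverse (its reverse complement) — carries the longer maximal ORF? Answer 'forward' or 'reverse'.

Reverse complement (5'→3'): GATGGACAGGTAACTATGTGCGGATCGTTTTCGAGCGAACCAACCGACTGAGCATTATTCC
Frame +1: GGA ATA ATG CTC AGT CGG TTG GTT CGC TCG AAA ACG ATC CGC ACA TAG TTA CCT GTC CAT — ATG at 7, stop TAG at 46 → 42 nt.
Frame +2: GAA TAA TGC TCA GTC GGT TGG TTC GCT CGA AAA CGA TCC GCA CAT AGT TAC CTG TCC ATC — no ATG→stop ORF.
Frame +3: AAT AAT GCT CAG TCG GTT GGT TCG CTC GAA AAC GAT CCG CAC ATA GTT ACC TGT CCA — no ATG→stop ORF.
Frame -1: GAT GGA CAG GTA ACT ATG TGC GGA TCG TTT TCG AGC GAA CCA ACC GAC TGA GCA TTA TTC — ATG at 16, stop TGA at 49 → 36 nt.
Frame -2: ATG GAC AGG TAA CTA TGT GCG GAT CGT TTT CGA GCG AAC CAA CCG ACT GAG CAT TAT TCC — ATG at 2, stop TAA at 11 → 12 nt.
Frame -3: TGG ACA GGT AAC TAT GTG CGG ATC GTT TTC GAG CGA ACC AAC CGA CTG AGC ATT ATT — no ATG→stop ORF.
Forward-strand max 42 nt; reverse-strand max 36 nt. The forward strand has the longer ORF.

forward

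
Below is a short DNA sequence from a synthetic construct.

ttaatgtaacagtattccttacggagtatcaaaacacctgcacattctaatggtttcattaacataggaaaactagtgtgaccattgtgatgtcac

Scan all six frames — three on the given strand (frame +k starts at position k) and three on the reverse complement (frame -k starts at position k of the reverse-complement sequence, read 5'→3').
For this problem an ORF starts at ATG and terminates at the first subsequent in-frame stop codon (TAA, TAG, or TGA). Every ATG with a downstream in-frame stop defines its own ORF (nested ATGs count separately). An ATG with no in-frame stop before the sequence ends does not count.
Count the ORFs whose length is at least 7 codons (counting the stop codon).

Reverse complement (5'→3'): GTGACATCACAATGGTCACACTAGTTTTCCTATGTTAATGAAACCATTAGAATGTGCAGGTGTTTTGATACTCCGTAAGGAATACTGTTACATTAA
Frame +1: TTA ATG TAA CAG TAT TCC TTA CGG AGT ATC AAA ACA CCT GCA CAT TCT AAT GGT TTC ATT AAC ATA GGA AAA CTA GTG TGA CCA TTG TGA TGT CAC — ATG at 4, stop TAA at 7 → 6 nt.
Frame +2: TAA TGT AAC AGT ATT CCT TAC GGA GTA TCA AAA CAC CTG CAC ATT CTA ATG GTT TCA TTA ACA TAG GAA AAC TAG TGT GAC CAT TGT GAT GTC — ATG at 50, stop TAG at 65 → 18 nt.
Frame +3: AAT GTA ACA GTA TTC CTT ACG GAG TAT CAA AAC ACC TGC ACA TTC TAA TGG TTT CAT TAA CAT AGG AAA ACT AGT GTG ACC ATT GTG ATG TCA — no ATG→stop ORF.
Frame -1: GTG ACA TCA CAA TGG TCA CAC TAG TTT TCC TAT GTT AAT GAA ACC ATT AGA ATG TGC AGG TGT TTT GAT ACT CCG TAA GGA ATA CTG TTA CAT TAA — ATG at 52, stop TAA at 76 → 27 nt.
Frame -2: TGA CAT CAC AAT GGT CAC ACT AGT TTT CCT ATG TTA ATG AAA CCA TTA GAA TGT GCA GGT GTT TTG ATA CTC CGT AAG GAA TAC TGT TAC ATT — no ATG→stop ORF.
Frame -3: GAC ATC ACA ATG GTC ACA CTA GTT TTC CTA TGT TAA TGA AAC CAT TAG AAT GTG CAG GTG TTT TGA TAC TCC GTA AGG AAT ACT GTT ACA TTA — ATG at 12, stop TAA at 36 → 27 nt.
ORFs ≥ 7 codons: frame -1 52–78 (9 codons), frame -3 12–38 (9 codons). Count = 2.

2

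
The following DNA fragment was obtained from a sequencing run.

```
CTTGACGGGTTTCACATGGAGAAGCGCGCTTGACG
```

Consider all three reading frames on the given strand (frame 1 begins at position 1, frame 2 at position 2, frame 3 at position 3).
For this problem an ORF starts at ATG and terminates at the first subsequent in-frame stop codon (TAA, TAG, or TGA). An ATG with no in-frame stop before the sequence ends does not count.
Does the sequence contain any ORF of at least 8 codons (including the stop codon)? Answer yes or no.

Frame 1: CTT GAC GGG TTT CAC ATG GAG AAG CGC GCT TGA — ATG at 16, stop TGA at 31 → 18 nt.
Frame 2: TTG ACG GGT TTC ACA TGG AGA AGC GCG CTT GAC — no ATG→stop ORF.
Frame 3: TGA CGG GTT TCA CAT GGA GAA GCG CGC TTG ACG — no ATG→stop ORF.
Largest ORF found is 6 codons < 8, so no.

no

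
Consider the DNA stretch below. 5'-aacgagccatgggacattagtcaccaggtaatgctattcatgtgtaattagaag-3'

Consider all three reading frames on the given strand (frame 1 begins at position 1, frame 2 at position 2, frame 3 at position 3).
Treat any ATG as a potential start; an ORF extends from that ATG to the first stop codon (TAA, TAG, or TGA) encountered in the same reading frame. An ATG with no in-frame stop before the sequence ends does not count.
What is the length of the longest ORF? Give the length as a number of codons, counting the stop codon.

Frame 1: AAC GAG CCA TGG GAC ATT AGT CAC CAG GTA ATG CTA TTC ATG TGT AAT TAG AAG — ATG at 31, stop TAG at 49 → 21 nt; ATG at 40, stop TAG at 49 → 12 nt.
Frame 2: ACG AGC CAT GGG ACA TTA GTC ACC AGG TAA TGC TAT TCA TGT GTA ATT AGA — no ATG→stop ORF.
Frame 3: CGA GCC ATG GGA CAT TAG TCA CCA GGT AAT GCT ATT CAT GTG TAA TTA GAA — ATG at 9, stop TAG at 18 → 12 nt.
Longest: frame 1, positions 31–51, 21 nt = 7 codons = 6 aa. → 7 codons.

7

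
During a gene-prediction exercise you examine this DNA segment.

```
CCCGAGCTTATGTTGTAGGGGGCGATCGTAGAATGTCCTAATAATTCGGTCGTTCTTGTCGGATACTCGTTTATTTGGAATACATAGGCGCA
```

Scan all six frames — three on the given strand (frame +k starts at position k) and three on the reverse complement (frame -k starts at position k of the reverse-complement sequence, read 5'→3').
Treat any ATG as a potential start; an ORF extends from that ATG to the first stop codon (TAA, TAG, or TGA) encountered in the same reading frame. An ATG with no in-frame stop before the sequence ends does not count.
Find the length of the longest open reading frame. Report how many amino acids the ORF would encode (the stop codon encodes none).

4

Reverse complement (5'→3'): TGCGCCTATGTATTCCAAATAAACGAGTATCCGACAAGAACGACCGAATTATTAGGACATTCTACGATCGCCCCCTACAACATAAGCTCGGG
Frame +1: CCC GAG CTT ATG TTG TAG GGG GCG ATC GTA GAA TGT CCT AAT AAT TCG GTC GTT CTT GTC GGA TAC TCG TTT ATT TGG AAT ACA TAG GCG — ATG at 10, stop TAG at 16 → 9 nt.
Frame +2: CCG AGC TTA TGT TGT AGG GGG CGA TCG TAG AAT GTC CTA ATA ATT CGG TCG TTC TTG TCG GAT ACT CGT TTA TTT GGA ATA CAT AGG CGC — no ATG→stop ORF.
Frame +3: CGA GCT TAT GTT GTA GGG GGC GAT CGT AGA ATG TCC TAA TAA TTC GGT CGT TCT TGT CGG ATA CTC GTT TAT TTG GAA TAC ATA GGC GCA — ATG at 33, stop TAA at 39 → 9 nt.
Frame -1: TGC GCC TAT GTA TTC CAA ATA AAC GAG TAT CCG ACA AGA ACG ACC GAA TTA TTA GGA CAT TCT ACG ATC GCC CCC TAC AAC ATA AGC TCG — no ATG→stop ORF.
Frame -2: GCG CCT ATG TAT TCC AAA TAA ACG AGT ATC CGA CAA GAA CGA CCG AAT TAT TAG GAC ATT CTA CGA TCG CCC CCT ACA ACA TAA GCT CGG — ATG at 8, stop TAA at 20 → 15 nt.
Frame -3: CGC CTA TGT ATT CCA AAT AAA CGA GTA TCC GAC AAG AAC GAC CGA ATT ATT AGG ACA TTC TAC GAT CGC CCC CTA CAA CAT AAG CTC GGG — no ATG→stop ORF.
Longest: frame -2, positions 8–22, 15 nt = 5 codons = 4 aa. → 4 amino acids.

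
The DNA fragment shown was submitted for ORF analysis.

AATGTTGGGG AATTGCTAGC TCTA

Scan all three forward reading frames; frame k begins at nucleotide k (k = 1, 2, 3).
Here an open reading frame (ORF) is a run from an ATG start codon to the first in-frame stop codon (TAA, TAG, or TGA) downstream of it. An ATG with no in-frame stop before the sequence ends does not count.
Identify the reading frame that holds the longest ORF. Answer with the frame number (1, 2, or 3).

2

Frame 1: AAT GTT GGG GAA TTG CTA GCT CTA — no ATG→stop ORF.
Frame 2: ATG TTG GGG AAT TGC TAG CTC — ATG at 2, stop TAG at 17 → 18 nt.
Frame 3: TGT TGG GGA ATT GCT AGC TCT — no ATG→stop ORF.
Longest ORF is 18 nt in frame 2 (positions 2–19).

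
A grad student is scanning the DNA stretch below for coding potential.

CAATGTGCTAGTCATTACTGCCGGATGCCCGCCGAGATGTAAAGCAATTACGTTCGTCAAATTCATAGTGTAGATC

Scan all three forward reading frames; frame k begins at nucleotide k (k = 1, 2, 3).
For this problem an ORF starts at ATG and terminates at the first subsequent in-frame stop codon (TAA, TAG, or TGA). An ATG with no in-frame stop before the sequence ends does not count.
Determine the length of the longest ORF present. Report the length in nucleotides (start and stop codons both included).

18

Frame 1: CAA TGT GCT AGT CAT TAC TGC CGG ATG CCC GCC GAG ATG TAA AGC AAT TAC GTT CGT CAA ATT CAT AGT GTA GAT — ATG at 25, stop TAA at 40 → 18 nt; ATG at 37, stop TAA at 40 → 6 nt.
Frame 2: AAT GTG CTA GTC ATT ACT GCC GGA TGC CCG CCG AGA TGT AAA GCA ATT ACG TTC GTC AAA TTC ATA GTG TAG ATC — no ATG→stop ORF.
Frame 3: ATG TGC TAG TCA TTA CTG CCG GAT GCC CGC CGA GAT GTA AAG CAA TTA CGT TCG TCA AAT TCA TAG TGT AGA — ATG at 3, stop TAG at 9 → 9 nt.
Longest: frame 1, positions 25–42, 18 nt = 6 codons = 5 aa. → 18 nucleotides.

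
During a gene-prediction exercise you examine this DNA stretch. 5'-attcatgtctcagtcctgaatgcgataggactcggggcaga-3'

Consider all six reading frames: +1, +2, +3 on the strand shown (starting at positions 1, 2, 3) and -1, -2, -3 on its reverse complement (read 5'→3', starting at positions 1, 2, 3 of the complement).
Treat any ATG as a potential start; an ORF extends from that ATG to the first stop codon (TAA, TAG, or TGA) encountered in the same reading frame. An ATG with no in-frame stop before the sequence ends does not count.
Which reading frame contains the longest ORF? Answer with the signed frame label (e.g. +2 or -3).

Reverse complement (5'→3'): TCTGCCCCGAGTCCTATCGCATTCAGGACTGAGACATGAAT
Frame +1: ATT CAT GTC TCA GTC CTG AAT GCG ATA GGA CTC GGG GCA — no ATG→stop ORF.
Frame +2: TTC ATG TCT CAG TCC TGA ATG CGA TAG GAC TCG GGG CAG — ATG at 5, stop TGA at 17 → 15 nt; ATG at 20, stop TAG at 26 → 9 nt.
Frame +3: TCA TGT CTC AGT CCT GAA TGC GAT AGG ACT CGG GGC AGA — no ATG→stop ORF.
Frame -1: TCT GCC CCG AGT CCT ATC GCA TTC AGG ACT GAG ACA TGA — no ATG→stop ORF.
Frame -2: CTG CCC CGA GTC CTA TCG CAT TCA GGA CTG AGA CAT GAA — no ATG→stop ORF.
Frame -3: TGC CCC GAG TCC TAT CGC ATT CAG GAC TGA GAC ATG AAT — no ATG→stop ORF.
Longest ORF is 15 nt in frame +2 (positions 5–19).

+2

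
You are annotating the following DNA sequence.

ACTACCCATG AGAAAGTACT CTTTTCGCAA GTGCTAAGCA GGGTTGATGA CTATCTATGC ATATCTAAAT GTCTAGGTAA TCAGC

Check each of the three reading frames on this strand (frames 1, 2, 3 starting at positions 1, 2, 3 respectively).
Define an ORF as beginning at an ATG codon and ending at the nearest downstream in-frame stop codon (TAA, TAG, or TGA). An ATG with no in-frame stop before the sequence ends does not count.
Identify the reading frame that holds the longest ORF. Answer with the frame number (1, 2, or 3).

Frame 1: ACT ACC CAT GAG AAA GTA CTC TTT TCG CAA GTG CTA AGC AGG GTT GAT GAC TAT CTA TGC ATA TCT AAA TGT CTA GGT AAT CAG — no ATG→stop ORF.
Frame 2: CTA CCC ATG AGA AAG TAC TCT TTT CGC AAG TGC TAA GCA GGG TTG ATG ACT ATC TAT GCA TAT CTA AAT GTC TAG GTA ATC AGC — ATG at 8, stop TAA at 35 → 30 nt; ATG at 47, stop TAG at 74 → 30 nt.
Frame 3: TAC CCA TGA GAA AGT ACT CTT TTC GCA AGT GCT AAG CAG GGT TGA TGA CTA TCT ATG CAT ATC TAA ATG TCT AGG TAA TCA — ATG at 57, stop TAA at 66 → 12 nt; ATG at 69, stop TAA at 78 → 12 nt.
Longest ORF is 30 nt in frame 2 (positions 8–37).

2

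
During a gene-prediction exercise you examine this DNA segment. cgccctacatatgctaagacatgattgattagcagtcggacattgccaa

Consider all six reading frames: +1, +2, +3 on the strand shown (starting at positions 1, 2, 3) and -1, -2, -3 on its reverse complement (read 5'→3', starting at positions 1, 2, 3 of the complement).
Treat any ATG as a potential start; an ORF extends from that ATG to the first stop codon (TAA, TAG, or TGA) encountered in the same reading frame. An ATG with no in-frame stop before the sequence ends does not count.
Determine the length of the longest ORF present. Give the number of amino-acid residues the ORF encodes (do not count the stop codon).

Reverse complement (5'→3'): TTGGCAATGTCCGACTGCTAATCAATCATGTCTTAGCATATGTAGGGCG
Frame +1: CGC CCT ACA TAT GCT AAG ACA TGA TTG ATT AGC AGT CGG ACA TTG CCA — no ATG→stop ORF.
Frame +2: GCC CTA CAT ATG CTA AGA CAT GAT TGA TTA GCA GTC GGA CAT TGC CAA — ATG at 11, stop TGA at 26 → 18 nt.
Frame +3: CCC TAC ATA TGC TAA GAC ATG ATT GAT TAG CAG TCG GAC ATT GCC — ATG at 21, stop TAG at 30 → 12 nt.
Frame -1: TTG GCA ATG TCC GAC TGC TAA TCA ATC ATG TCT TAG CAT ATG TAG GGC — ATG at 7, stop TAA at 19 → 15 nt; ATG at 28, stop TAG at 34 → 9 nt; ATG at 40, stop TAG at 43 → 6 nt.
Frame -2: TGG CAA TGT CCG ACT GCT AAT CAA TCA TGT CTT AGC ATA TGT AGG GCG — no ATG→stop ORF.
Frame -3: GGC AAT GTC CGA CTG CTA ATC AAT CAT GTC TTA GCA TAT GTA GGG — no ATG→stop ORF.
Longest: frame +2, positions 11–28, 18 nt = 6 codons = 5 aa. → 5 amino acids.

5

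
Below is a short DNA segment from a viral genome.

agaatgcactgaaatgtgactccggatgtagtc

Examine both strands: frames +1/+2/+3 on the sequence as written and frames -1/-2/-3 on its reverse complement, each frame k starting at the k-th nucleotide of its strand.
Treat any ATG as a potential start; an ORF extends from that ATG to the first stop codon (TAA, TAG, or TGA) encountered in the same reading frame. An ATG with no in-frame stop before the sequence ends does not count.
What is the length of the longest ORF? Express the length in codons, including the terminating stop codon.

3

Reverse complement (5'→3'): GACTACATCCGGAGTCACATTTCAGTGCATTCT
Frame +1: AGA ATG CAC TGA AAT GTG ACT CCG GAT GTA GTC — ATG at 4, stop TGA at 10 → 9 nt.
Frame +2: GAA TGC ACT GAA ATG TGA CTC CGG ATG TAG — ATG at 14, stop TGA at 17 → 6 nt; ATG at 26, stop TAG at 29 → 6 nt.
Frame +3: AAT GCA CTG AAA TGT GAC TCC GGA TGT AGT — no ATG→stop ORF.
Frame -1: GAC TAC ATC CGG AGT CAC ATT TCA GTG CAT TCT — no ATG→stop ORF.
Frame -2: ACT ACA TCC GGA GTC ACA TTT CAG TGC ATT — no ATG→stop ORF.
Frame -3: CTA CAT CCG GAG TCA CAT TTC AGT GCA TTC — no ATG→stop ORF.
Longest: frame +1, positions 4–12, 9 nt = 3 codons = 2 aa. → 3 codons.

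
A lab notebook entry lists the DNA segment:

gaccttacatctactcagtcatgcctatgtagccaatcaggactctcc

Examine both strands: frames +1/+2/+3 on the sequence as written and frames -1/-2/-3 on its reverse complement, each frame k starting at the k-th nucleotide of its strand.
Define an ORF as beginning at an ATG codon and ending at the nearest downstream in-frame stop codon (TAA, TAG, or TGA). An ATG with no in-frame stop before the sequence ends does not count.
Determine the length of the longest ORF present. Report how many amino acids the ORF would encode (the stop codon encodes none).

Reverse complement (5'→3'): GGAGAGTCCTGATTGGCTACATAGGCATGACTGAGTAGATGTAAGGTC
Frame +1: GAC CTT ACA TCT ACT CAG TCA TGC CTA TGT AGC CAA TCA GGA CTC TCC — no ATG→stop ORF.
Frame +2: ACC TTA CAT CTA CTC AGT CAT GCC TAT GTA GCC AAT CAG GAC TCT — no ATG→stop ORF.
Frame +3: CCT TAC ATC TAC TCA GTC ATG CCT ATG TAG CCA ATC AGG ACT CTC — ATG at 21, stop TAG at 30 → 12 nt; ATG at 27, stop TAG at 30 → 6 nt.
Frame -1: GGA GAG TCC TGA TTG GCT ACA TAG GCA TGA CTG AGT AGA TGT AAG GTC — no ATG→stop ORF.
Frame -2: GAG AGT CCT GAT TGG CTA CAT AGG CAT GAC TGA GTA GAT GTA AGG — no ATG→stop ORF.
Frame -3: AGA GTC CTG ATT GGC TAC ATA GGC ATG ACT GAG TAG ATG TAA GGT — ATG at 27, stop TAG at 36 → 12 nt; ATG at 39, stop TAA at 42 → 6 nt.
Longest: frame +3, positions 21–32, 12 nt = 4 codons = 3 aa. → 3 amino acids.

3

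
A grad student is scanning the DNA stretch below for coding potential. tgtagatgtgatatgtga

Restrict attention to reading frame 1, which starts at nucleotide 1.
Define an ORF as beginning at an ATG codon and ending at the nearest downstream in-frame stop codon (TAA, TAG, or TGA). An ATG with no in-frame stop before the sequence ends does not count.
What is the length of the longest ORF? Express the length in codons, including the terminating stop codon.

Frame 1: TGT AGA TGT GAT ATG TGA — ATG at 13, stop TGA at 16 → 6 nt.
Longest: frame 1, positions 13–18, 6 nt = 2 codons = 1 aa. → 2 codons.

2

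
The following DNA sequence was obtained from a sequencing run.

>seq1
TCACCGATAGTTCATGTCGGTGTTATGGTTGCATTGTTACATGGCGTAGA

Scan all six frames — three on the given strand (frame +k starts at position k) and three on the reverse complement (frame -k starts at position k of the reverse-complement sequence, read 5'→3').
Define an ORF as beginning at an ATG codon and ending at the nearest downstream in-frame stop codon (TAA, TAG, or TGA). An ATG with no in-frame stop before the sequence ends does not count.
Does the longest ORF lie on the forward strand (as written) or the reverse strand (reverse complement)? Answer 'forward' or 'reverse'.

forward

Reverse complement (5'→3'): TCTACGCCATGTAACAATGCAACCATAACACCGACATGAACTATCGGTGA
Frame +1: TCA CCG ATA GTT CAT GTC GGT GTT ATG GTT GCA TTG TTA CAT GGC GTA — no ATG→stop ORF.
Frame +2: CAC CGA TAG TTC ATG TCG GTG TTA TGG TTG CAT TGT TAC ATG GCG TAG — ATG at 14, stop TAG at 47 → 36 nt; ATG at 41, stop TAG at 47 → 9 nt.
Frame +3: ACC GAT AGT TCA TGT CGG TGT TAT GGT TGC ATT GTT ACA TGG CGT AGA — no ATG→stop ORF.
Frame -1: TCT ACG CCA TGT AAC AAT GCA ACC ATA ACA CCG ACA TGA ACT ATC GGT — no ATG→stop ORF.
Frame -2: CTA CGC CAT GTA ACA ATG CAA CCA TAA CAC CGA CAT GAA CTA TCG GTG — ATG at 17, stop TAA at 26 → 12 nt.
Frame -3: TAC GCC ATG TAA CAA TGC AAC CAT AAC ACC GAC ATG AAC TAT CGG TGA — ATG at 9, stop TAA at 12 → 6 nt; ATG at 36, stop TGA at 48 → 15 nt.
Forward-strand max 36 nt; reverse-strand max 15 nt. The forward strand has the longer ORF.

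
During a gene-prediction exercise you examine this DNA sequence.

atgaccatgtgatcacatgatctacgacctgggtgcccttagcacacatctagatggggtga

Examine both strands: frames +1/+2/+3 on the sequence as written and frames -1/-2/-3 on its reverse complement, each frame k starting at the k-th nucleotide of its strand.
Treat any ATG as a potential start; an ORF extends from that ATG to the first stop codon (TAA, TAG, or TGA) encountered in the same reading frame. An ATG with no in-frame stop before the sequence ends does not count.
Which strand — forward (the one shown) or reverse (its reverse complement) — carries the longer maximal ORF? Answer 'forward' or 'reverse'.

Reverse complement (5'→3'): TCACCCCATCTAGATGTGTGCTAAGGGCACCCAGGTCGTAGATCATGTGATCACATGGTCAT
Frame +1: ATG ACC ATG TGA TCA CAT GAT CTA CGA CCT GGG TGC CCT TAG CAC ACA TCT AGA TGG GGT — ATG at 1, stop TGA at 10 → 12 nt; ATG at 7, stop TGA at 10 → 6 nt.
Frame +2: TGA CCA TGT GAT CAC ATG ATC TAC GAC CTG GGT GCC CTT AGC ACA CAT CTA GAT GGG GTG — no ATG→stop ORF.
Frame +3: GAC CAT GTG ATC ACA TGA TCT ACG ACC TGG GTG CCC TTA GCA CAC ATC TAG ATG GGG TGA — ATG at 54, stop TGA at 60 → 9 nt.
Frame -1: TCA CCC CAT CTA GAT GTG TGC TAA GGG CAC CCA GGT CGT AGA TCA TGT GAT CAC ATG GTC — no ATG→stop ORF.
Frame -2: CAC CCC ATC TAG ATG TGT GCT AAG GGC ACC CAG GTC GTA GAT CAT GTG ATC ACA TGG TCA — no ATG→stop ORF.
Frame -3: ACC CCA TCT AGA TGT GTG CTA AGG GCA CCC AGG TCG TAG ATC ATG TGA TCA CAT GGT CAT — ATG at 45, stop TGA at 48 → 6 nt.
Forward-strand max 12 nt; reverse-strand max 6 nt. The forward strand has the longer ORF.

forward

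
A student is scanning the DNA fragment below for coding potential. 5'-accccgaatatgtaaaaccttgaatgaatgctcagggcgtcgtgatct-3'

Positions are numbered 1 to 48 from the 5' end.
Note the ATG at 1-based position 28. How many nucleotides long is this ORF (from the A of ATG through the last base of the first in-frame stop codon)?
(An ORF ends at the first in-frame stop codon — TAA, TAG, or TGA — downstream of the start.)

18

Codons from position 28: ATG (28–30), CTC (31–33), AGG (34–36), GCG (37–39), TCG (40–42), TGA (43–45).
TGA is the first in-frame stop; ORF spans 28–45, 18 nucleotides.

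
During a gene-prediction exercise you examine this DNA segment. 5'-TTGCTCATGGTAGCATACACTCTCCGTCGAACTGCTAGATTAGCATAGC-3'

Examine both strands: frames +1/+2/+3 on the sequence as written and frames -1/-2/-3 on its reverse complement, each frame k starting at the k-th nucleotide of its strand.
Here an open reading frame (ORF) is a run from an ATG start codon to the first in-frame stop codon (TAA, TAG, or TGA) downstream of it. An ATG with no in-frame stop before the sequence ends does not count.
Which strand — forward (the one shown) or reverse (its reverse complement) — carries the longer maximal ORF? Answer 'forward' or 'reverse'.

forward

Reverse complement (5'→3'): GCTATGCTAATCTAGCAGTTCGACGGAGAGTGTATGCTACCATGAGCAA
Frame +1: TTG CTC ATG GTA GCA TAC ACT CTC CGT CGA ACT GCT AGA TTA GCA TAG — ATG at 7, stop TAG at 46 → 42 nt.
Frame +2: TGC TCA TGG TAG CAT ACA CTC TCC GTC GAA CTG CTA GAT TAG CAT AGC — no ATG→stop ORF.
Frame +3: GCT CAT GGT AGC ATA CAC TCT CCG TCG AAC TGC TAG ATT AGC ATA — no ATG→stop ORF.
Frame -1: GCT ATG CTA ATC TAG CAG TTC GAC GGA GAG TGT ATG CTA CCA TGA GCA — ATG at 4, stop TAG at 13 → 12 nt; ATG at 34, stop TGA at 43 → 12 nt.
Frame -2: CTA TGC TAA TCT AGC AGT TCG ACG GAG AGT GTA TGC TAC CAT GAG CAA — no ATG→stop ORF.
Frame -3: TAT GCT AAT CTA GCA GTT CGA CGG AGA GTG TAT GCT ACC ATG AGC — no ATG→stop ORF.
Forward-strand max 42 nt; reverse-strand max 12 nt. The forward strand has the longer ORF.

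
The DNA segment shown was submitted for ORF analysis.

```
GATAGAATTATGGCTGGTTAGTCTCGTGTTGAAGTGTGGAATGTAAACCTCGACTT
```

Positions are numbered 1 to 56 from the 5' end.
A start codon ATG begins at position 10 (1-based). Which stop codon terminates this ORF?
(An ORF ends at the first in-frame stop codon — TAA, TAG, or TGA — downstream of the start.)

Codons from position 10: ATG (10–12), GCT (13–15), GGT (16–18), TAG (19–21).
The first in-frame stop codon is TAG.

TAG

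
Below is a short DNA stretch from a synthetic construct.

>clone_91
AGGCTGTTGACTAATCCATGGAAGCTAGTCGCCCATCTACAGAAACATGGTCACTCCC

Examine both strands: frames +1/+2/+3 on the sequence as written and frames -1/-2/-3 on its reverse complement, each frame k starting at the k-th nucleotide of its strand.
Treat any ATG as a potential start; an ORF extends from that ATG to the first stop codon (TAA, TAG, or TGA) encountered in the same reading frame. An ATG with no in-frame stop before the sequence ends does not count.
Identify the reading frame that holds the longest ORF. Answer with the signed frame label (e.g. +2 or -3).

-2

Reverse complement (5'→3'): GGGAGTGACCATGTTTCTGTAGATGGGCGACTAGCTTCCATGGATTAGTCAACAGCCT
Frame +1: AGG CTG TTG ACT AAT CCA TGG AAG CTA GTC GCC CAT CTA CAG AAA CAT GGT CAC TCC — no ATG→stop ORF.
Frame +2: GGC TGT TGA CTA ATC CAT GGA AGC TAG TCG CCC ATC TAC AGA AAC ATG GTC ACT CCC — no ATG→stop ORF.
Frame +3: GCT GTT GAC TAA TCC ATG GAA GCT AGT CGC CCA TCT ACA GAA ACA TGG TCA CTC — no ATG→stop ORF.
Frame -1: GGG AGT GAC CAT GTT TCT GTA GAT GGG CGA CTA GCT TCC ATG GAT TAG TCA ACA GCC — ATG at 40, stop TAG at 46 → 9 nt.
Frame -2: GGA GTG ACC ATG TTT CTG TAG ATG GGC GAC TAG CTT CCA TGG ATT AGT CAA CAG CCT — ATG at 11, stop TAG at 20 → 12 nt; ATG at 23, stop TAG at 32 → 12 nt.
Frame -3: GAG TGA CCA TGT TTC TGT AGA TGG GCG ACT AGC TTC CAT GGA TTA GTC AAC AGC — no ATG→stop ORF.
Longest ORF is 12 nt in frame -2 (positions 11–22).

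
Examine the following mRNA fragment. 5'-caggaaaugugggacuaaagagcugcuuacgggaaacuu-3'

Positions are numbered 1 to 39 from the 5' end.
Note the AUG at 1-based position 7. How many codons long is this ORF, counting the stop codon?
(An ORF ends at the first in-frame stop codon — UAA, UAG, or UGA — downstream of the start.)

Codons from position 7: AUG (7–9), UGG (10–12), GAC (13–15), UAA (16–18).
UAA is the first in-frame stop; that's 4 codons including the stop.

4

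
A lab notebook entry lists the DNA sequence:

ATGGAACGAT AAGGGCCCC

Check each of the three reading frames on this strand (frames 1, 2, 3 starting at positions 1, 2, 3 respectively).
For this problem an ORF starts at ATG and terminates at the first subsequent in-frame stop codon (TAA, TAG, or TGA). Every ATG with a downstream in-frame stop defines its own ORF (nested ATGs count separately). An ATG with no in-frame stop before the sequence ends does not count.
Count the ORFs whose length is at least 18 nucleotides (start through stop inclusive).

0

Frame 1: ATG GAA CGA TAA GGG CCC — ATG at 1, stop TAA at 10 → 12 nt.
Frame 2: TGG AAC GAT AAG GGC CCC — no ATG→stop ORF.
Frame 3: GGA ACG ATA AGG GCC — no ATG→stop ORF.
No ORF reaches 18 nucleotides. Count = 0.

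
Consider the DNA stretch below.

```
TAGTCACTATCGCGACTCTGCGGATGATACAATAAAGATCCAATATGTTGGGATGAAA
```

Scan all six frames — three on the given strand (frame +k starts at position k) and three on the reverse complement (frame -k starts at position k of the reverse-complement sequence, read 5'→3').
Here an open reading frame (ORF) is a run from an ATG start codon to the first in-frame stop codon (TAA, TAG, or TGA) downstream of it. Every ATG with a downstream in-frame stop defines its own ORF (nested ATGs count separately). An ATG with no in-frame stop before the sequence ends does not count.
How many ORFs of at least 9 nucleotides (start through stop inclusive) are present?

Reverse complement (5'→3'): TTTCATCCCAACATATTGGATCTTTATTGTATCATCCGCAGAGTCGCGATAGTGACTA
Frame +1: TAG TCA CTA TCG CGA CTC TGC GGA TGA TAC AAT AAA GAT CCA ATA TGT TGG GAT GAA — no ATG→stop ORF.
Frame +2: AGT CAC TAT CGC GAC TCT GCG GAT GAT ACA ATA AAG ATC CAA TAT GTT GGG ATG AAA — no ATG→stop ORF.
Frame +3: GTC ACT ATC GCG ACT CTG CGG ATG ATA CAA TAA AGA TCC AAT ATG TTG GGA TGA — ATG at 24, stop TAA at 33 → 12 nt; ATG at 45, stop TGA at 54 → 12 nt.
Frame -1: TTT CAT CCC AAC ATA TTG GAT CTT TAT TGT ATC ATC CGC AGA GTC GCG ATA GTG ACT — no ATG→stop ORF.
Frame -2: TTC ATC CCA ACA TAT TGG ATC TTT ATT GTA TCA TCC GCA GAG TCG CGA TAG TGA CTA — no ATG→stop ORF.
Frame -3: TCA TCC CAA CAT ATT GGA TCT TTA TTG TAT CAT CCG CAG AGT CGC GAT AGT GAC — no ATG→stop ORF.
ORFs ≥ 9 nucleotides: frame +3 24–35 (12 nucleotides), frame +3 45–56 (12 nucleotides). Count = 2.

2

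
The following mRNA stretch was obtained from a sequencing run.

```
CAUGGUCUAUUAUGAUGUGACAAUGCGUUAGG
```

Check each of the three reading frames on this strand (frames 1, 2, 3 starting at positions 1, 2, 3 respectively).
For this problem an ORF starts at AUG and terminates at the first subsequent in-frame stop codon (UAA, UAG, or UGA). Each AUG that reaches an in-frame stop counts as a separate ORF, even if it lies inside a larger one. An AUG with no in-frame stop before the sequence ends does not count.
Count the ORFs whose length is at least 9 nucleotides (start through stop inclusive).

3

Frame 1: CAU GGU CUA UUA UGA UGU GAC AAU GCG UUA — no AUG→stop ORF.
Frame 2: AUG GUC UAU UAU GAU GUG ACA AUG CGU UAG — AUG at 2, stop UAG at 29 → 30 nt; AUG at 23, stop UAG at 29 → 9 nt.
Frame 3: UGG UCU AUU AUG AUG UGA CAA UGC GUU AGG — AUG at 12, stop UGA at 18 → 9 nt; AUG at 15, stop UGA at 18 → 6 nt.
ORFs ≥ 9 nucleotides: frame 2 2–31 (30 nucleotides), frame 2 23–31 (9 nucleotides), frame 3 12–20 (9 nucleotides). Count = 3.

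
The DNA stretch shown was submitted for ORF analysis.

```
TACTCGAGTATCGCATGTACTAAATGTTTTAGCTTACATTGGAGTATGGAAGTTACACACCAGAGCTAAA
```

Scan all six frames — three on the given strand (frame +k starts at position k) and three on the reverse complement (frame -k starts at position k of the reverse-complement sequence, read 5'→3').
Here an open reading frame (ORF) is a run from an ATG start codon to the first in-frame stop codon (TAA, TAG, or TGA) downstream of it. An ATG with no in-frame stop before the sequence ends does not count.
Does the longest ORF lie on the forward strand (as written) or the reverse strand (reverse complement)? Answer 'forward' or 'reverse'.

forward

Reverse complement (5'→3'): TTTAGCTCTGGTGTGTAACTTCCATACTCCAATGTAAGCTAAAACATTTAGTACATGCGATACTCGAGTA
Frame +1: TAC TCG AGT ATC GCA TGT ACT AAA TGT TTT AGC TTA CAT TGG AGT ATG GAA GTT ACA CAC CAG AGC TAA — ATG at 46, stop TAA at 67 → 24 nt.
Frame +2: ACT CGA GTA TCG CAT GTA CTA AAT GTT TTA GCT TAC ATT GGA GTA TGG AAG TTA CAC ACC AGA GCT AAA — no ATG→stop ORF.
Frame +3: CTC GAG TAT CGC ATG TAC TAA ATG TTT TAG CTT ACA TTG GAG TAT GGA AGT TAC ACA CCA GAG CTA — ATG at 15, stop TAA at 21 → 9 nt; ATG at 24, stop TAG at 30 → 9 nt.
Frame -1: TTT AGC TCT GGT GTG TAA CTT CCA TAC TCC AAT GTA AGC TAA AAC ATT TAG TAC ATG CGA TAC TCG AGT — no ATG→stop ORF.
Frame -2: TTA GCT CTG GTG TGT AAC TTC CAT ACT CCA ATG TAA GCT AAA ACA TTT AGT ACA TGC GAT ACT CGA GTA — ATG at 32, stop TAA at 35 → 6 nt.
Frame -3: TAG CTC TGG TGT GTA ACT TCC ATA CTC CAA TGT AAG CTA AAA CAT TTA GTA CAT GCG ATA CTC GAG — no ATG→stop ORF.
Forward-strand max 24 nt; reverse-strand max 6 nt. The forward strand has the longer ORF.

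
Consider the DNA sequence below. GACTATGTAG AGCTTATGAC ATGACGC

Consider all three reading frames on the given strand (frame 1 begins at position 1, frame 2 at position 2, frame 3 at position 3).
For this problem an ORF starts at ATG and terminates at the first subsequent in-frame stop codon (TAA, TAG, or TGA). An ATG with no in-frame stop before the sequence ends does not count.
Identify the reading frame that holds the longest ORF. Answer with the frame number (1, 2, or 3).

Frame 1: GAC TAT GTA GAG CTT ATG ACA TGA CGC — ATG at 16, stop TGA at 22 → 9 nt.
Frame 2: ACT ATG TAG AGC TTA TGA CAT GAC — ATG at 5, stop TAG at 8 → 6 nt.
Frame 3: CTA TGT AGA GCT TAT GAC ATG ACG — no ATG→stop ORF.
Longest ORF is 9 nt in frame 1 (positions 16–24).

1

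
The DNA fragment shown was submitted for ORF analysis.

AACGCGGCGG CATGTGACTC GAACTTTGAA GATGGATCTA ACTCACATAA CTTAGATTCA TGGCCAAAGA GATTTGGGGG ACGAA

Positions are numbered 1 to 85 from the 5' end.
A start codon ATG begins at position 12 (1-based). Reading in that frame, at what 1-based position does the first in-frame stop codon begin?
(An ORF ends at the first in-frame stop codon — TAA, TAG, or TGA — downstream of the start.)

Codons from position 12: ATG (12–14), TGA (15–17).
TGA is a stop codon; it begins at position 15.

15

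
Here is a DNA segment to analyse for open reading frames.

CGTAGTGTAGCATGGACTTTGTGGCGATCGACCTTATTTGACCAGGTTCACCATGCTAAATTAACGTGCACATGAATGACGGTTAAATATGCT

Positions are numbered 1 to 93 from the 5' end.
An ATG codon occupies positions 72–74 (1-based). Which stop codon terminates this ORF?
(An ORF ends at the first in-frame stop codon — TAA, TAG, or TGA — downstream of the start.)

Codons from position 72: ATG (72–74), AAT (75–77), GAC (78–80), GGT (81–83), TAA (84–86).
The first in-frame stop codon is TAA.

TAA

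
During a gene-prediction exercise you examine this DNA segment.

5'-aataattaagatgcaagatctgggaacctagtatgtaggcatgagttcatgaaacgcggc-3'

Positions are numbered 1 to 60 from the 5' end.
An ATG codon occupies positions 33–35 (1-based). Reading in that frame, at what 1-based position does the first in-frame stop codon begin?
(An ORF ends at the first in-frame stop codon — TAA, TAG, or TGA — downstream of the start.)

Codons from position 33: ATG (33–35), TAG (36–38).
TAG is a stop codon; it begins at position 36.

36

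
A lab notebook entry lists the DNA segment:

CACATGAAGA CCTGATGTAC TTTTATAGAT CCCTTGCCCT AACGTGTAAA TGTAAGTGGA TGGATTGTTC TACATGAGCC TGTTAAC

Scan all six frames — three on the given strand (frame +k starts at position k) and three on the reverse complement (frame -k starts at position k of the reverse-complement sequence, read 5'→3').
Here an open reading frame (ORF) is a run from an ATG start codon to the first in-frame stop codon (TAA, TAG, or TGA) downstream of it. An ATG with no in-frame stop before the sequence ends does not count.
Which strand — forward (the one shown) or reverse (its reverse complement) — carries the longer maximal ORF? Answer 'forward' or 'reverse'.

Reverse complement (5'→3'): GTTAACAGGCTCATGTAGAACAATCCATCCACTTACATTTACACGTTAGGGCAAGGGATCTATAAAAGTACATCAGGTCTTCATGTG
Frame +1: CAC ATG AAG ACC TGA TGT ACT TTT ATA GAT CCC TTG CCC TAA CGT GTA AAT GTA AGT GGA TGG ATT GTT CTA CAT GAG CCT GTT AAC — ATG at 4, stop TGA at 13 → 12 nt.
Frame +2: ACA TGA AGA CCT GAT GTA CTT TTA TAG ATC CCT TGC CCT AAC GTG TAA ATG TAA GTG GAT GGA TTG TTC TAC ATG AGC CTG TTA — ATG at 50, stop TAA at 53 → 6 nt.
Frame +3: CAT GAA GAC CTG ATG TAC TTT TAT AGA TCC CTT GCC CTA ACG TGT AAA TGT AAG TGG ATG GAT TGT TCT ACA TGA GCC TGT TAA — ATG at 15, stop TGA at 75 → 63 nt; ATG at 60, stop TGA at 75 → 18 nt.
Frame -1: GTT AAC AGG CTC ATG TAG AAC AAT CCA TCC ACT TAC ATT TAC ACG TTA GGG CAA GGG ATC TAT AAA AGT ACA TCA GGT CTT CAT GTG — ATG at 13, stop TAG at 16 → 6 nt.
Frame -2: TTA ACA GGC TCA TGT AGA ACA ATC CAT CCA CTT ACA TTT ACA CGT TAG GGC AAG GGA TCT ATA AAA GTA CAT CAG GTC TTC ATG — no ATG→stop ORF.
Frame -3: TAA CAG GCT CAT GTA GAA CAA TCC ATC CAC TTA CAT TTA CAC GTT AGG GCA AGG GAT CTA TAA AAG TAC ATC AGG TCT TCA TGT — no ATG→stop ORF.
Forward-strand max 63 nt; reverse-strand max 6 nt. The forward strand has the longer ORF.

forward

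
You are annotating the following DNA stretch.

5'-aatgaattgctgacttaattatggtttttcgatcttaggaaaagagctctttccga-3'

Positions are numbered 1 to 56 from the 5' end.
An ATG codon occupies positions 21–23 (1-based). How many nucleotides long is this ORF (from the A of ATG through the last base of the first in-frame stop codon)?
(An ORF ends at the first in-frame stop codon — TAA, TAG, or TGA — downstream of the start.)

18

Codons from position 21: ATG (21–23), GTT (24–26), TTT (27–29), CGA (30–32), TCT (33–35), TAG (36–38).
TAG is the first in-frame stop; ORF spans 21–38, 18 nucleotides.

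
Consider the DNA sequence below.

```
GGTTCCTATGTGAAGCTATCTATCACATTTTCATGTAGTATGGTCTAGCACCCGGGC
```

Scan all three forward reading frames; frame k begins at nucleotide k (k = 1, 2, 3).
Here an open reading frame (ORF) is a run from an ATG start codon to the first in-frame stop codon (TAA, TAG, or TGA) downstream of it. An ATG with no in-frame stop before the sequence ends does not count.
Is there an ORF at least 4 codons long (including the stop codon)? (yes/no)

Frame 1: GGT TCC TAT GTG AAG CTA TCT ATC ACA TTT TCA TGT AGT ATG GTC TAG CAC CCG GGC — ATG at 40, stop TAG at 46 → 9 nt.
Frame 2: GTT CCT ATG TGA AGC TAT CTA TCA CAT TTT CAT GTA GTA TGG TCT AGC ACC CGG — ATG at 8, stop TGA at 11 → 6 nt.
Frame 3: TTC CTA TGT GAA GCT ATC TAT CAC ATT TTC ATG TAG TAT GGT CTA GCA CCC GGG — ATG at 33, stop TAG at 36 → 6 nt.
Largest ORF found is 3 codons < 4, so no.

no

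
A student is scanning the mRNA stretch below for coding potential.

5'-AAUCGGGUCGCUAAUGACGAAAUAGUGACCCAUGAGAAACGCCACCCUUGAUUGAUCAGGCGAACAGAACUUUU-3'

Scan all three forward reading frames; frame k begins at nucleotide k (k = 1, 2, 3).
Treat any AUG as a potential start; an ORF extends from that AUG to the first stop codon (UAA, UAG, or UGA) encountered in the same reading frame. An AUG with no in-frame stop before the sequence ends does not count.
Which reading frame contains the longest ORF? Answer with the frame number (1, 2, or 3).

2

Frame 1: AAU CGG GUC GCU AAU GAC GAA AUA GUG ACC CAU GAG AAA CGC CAC CCU UGA UUG AUC AGG CGA ACA GAA CUU — no AUG→stop ORF.
Frame 2: AUC GGG UCG CUA AUG ACG AAA UAG UGA CCC AUG AGA AAC GCC ACC CUU GAU UGA UCA GGC GAA CAG AAC UUU — AUG at 14, stop UAG at 23 → 12 nt; AUG at 32, stop UGA at 53 → 24 nt.
Frame 3: UCG GGU CGC UAA UGA CGA AAU AGU GAC CCA UGA GAA ACG CCA CCC UUG AUU GAU CAG GCG AAC AGA ACU UUU — no AUG→stop ORF.
Longest ORF is 24 nt in frame 2 (positions 32–55).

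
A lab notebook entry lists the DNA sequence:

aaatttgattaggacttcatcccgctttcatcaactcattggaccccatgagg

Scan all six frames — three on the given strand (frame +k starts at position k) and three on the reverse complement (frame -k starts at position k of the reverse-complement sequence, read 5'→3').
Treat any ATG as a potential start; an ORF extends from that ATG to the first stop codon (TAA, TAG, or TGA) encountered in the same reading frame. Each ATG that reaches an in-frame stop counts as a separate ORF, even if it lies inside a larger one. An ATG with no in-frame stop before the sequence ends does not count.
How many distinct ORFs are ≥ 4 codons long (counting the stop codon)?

3

Reverse complement (5'→3'): CCTCATGGGGTCCAATGAGTTGATGAAAGCGGGATGAAGTCCTAATCAAATTT
Frame +1: AAA TTT GAT TAG GAC TTC ATC CCG CTT TCA TCA ACT CAT TGG ACC CCA TGA — no ATG→stop ORF.
Frame +2: AAT TTG ATT AGG ACT TCA TCC CGC TTT CAT CAA CTC ATT GGA CCC CAT GAG — no ATG→stop ORF.
Frame +3: ATT TGA TTA GGA CTT CAT CCC GCT TTC ATC AAC TCA TTG GAC CCC ATG AGG — no ATG→stop ORF.
Frame -1: CCT CAT GGG GTC CAA TGA GTT GAT GAA AGC GGG ATG AAG TCC TAA TCA AAT — ATG at 34, stop TAA at 43 → 12 nt.
Frame -2: CTC ATG GGG TCC AAT GAG TTG ATG AAA GCG GGA TGA AGT CCT AAT CAA ATT — ATG at 5, stop TGA at 35 → 33 nt; ATG at 23, stop TGA at 35 → 15 nt.
Frame -3: TCA TGG GGT CCA ATG AGT TGA TGA AAG CGG GAT GAA GTC CTA ATC AAA TTT — ATG at 15, stop TGA at 21 → 9 nt.
ORFs ≥ 4 codons: frame -1 34–45 (4 codons), frame -2 5–37 (11 codons), frame -2 23–37 (5 codons). Count = 3.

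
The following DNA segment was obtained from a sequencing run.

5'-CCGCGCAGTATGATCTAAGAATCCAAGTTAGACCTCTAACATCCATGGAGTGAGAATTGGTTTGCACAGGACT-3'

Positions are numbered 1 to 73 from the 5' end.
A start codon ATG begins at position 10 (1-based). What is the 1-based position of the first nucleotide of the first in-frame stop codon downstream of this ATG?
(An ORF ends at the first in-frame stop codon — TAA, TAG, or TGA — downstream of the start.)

Codons from position 10: ATG (10–12), ATC (13–15), TAA (16–18).
TAA is a stop codon; it begins at position 16.

16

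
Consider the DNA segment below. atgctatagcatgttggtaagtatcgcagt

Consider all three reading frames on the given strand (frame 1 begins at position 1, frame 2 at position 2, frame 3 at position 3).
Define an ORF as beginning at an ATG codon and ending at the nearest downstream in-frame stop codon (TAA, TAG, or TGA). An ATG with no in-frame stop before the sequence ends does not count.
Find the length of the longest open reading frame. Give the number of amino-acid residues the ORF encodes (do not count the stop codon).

2

Frame 1: ATG CTA TAG CAT GTT GGT AAG TAT CGC AGT — ATG at 1, stop TAG at 7 → 9 nt.
Frame 2: TGC TAT AGC ATG TTG GTA AGT ATC GCA — no ATG→stop ORF.
Frame 3: GCT ATA GCA TGT TGG TAA GTA TCG CAG — no ATG→stop ORF.
Longest: frame 1, positions 1–9, 9 nt = 3 codons = 2 aa. → 2 amino acids.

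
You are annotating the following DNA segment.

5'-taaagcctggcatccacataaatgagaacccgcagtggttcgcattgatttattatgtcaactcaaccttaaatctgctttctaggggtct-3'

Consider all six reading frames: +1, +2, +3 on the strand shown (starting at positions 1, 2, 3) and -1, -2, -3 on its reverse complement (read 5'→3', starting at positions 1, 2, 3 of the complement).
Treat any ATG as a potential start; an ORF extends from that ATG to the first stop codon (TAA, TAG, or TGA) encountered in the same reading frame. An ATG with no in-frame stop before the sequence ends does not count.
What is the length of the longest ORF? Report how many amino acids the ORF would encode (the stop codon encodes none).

8

Reverse complement (5'→3'): AGACCCCTAGAAAGCAGATTTAAGGTTGAGTTGACATAATAAATCAATGCGAACCACTGCGGGTTCTCATTTATGTGGATGCCAGGCTTTA
Frame +1: TAA AGC CTG GCA TCC ACA TAA ATG AGA ACC CGC AGT GGT TCG CAT TGA TTT ATT ATG TCA ACT CAA CCT TAA ATC TGC TTT CTA GGG GTC — ATG at 22, stop TGA at 46 → 27 nt; ATG at 55, stop TAA at 70 → 18 nt.
Frame +2: AAA GCC TGG CAT CCA CAT AAA TGA GAA CCC GCA GTG GTT CGC ATT GAT TTA TTA TGT CAA CTC AAC CTT AAA TCT GCT TTC TAG GGG TCT — no ATG→stop ORF.
Frame +3: AAG CCT GGC ATC CAC ATA AAT GAG AAC CCG CAG TGG TTC GCA TTG ATT TAT TAT GTC AAC TCA ACC TTA AAT CTG CTT TCT AGG GGT — no ATG→stop ORF.
Frame -1: AGA CCC CTA GAA AGC AGA TTT AAG GTT GAG TTG ACA TAA TAA ATC AAT GCG AAC CAC TGC GGG TTC TCA TTT ATG TGG ATG CCA GGC TTT — no ATG→stop ORF.
Frame -2: GAC CCC TAG AAA GCA GAT TTA AGG TTG AGT TGA CAT AAT AAA TCA ATG CGA ACC ACT GCG GGT TCT CAT TTA TGT GGA TGC CAG GCT TTA — no ATG→stop ORF.
Frame -3: ACC CCT AGA AAG CAG ATT TAA GGT TGA GTT GAC ATA ATA AAT CAA TGC GAA CCA CTG CGG GTT CTC ATT TAT GTG GAT GCC AGG CTT — no ATG→stop ORF.
Longest: frame +1, positions 22–48, 27 nt = 9 codons = 8 aa. → 8 amino acids.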